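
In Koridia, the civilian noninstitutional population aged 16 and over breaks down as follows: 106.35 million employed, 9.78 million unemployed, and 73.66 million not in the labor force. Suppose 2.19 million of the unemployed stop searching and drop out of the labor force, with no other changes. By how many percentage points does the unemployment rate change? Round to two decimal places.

Initially, labor force = 106.35 + 9.78 = 116.13 million, so u = 9.78/116.13 = 8.42%.
After the change, unemployed and labor force both fall by 2.19 → E = 106.35, U = 7.59, labor force = 113.94 million.
New unemployment rate = 7.59 / 113.94 = 6.66%.
Change = 6.66% − 8.42% = −1.76 percentage points.

The unemployment rate changes by −1.76 percentage points.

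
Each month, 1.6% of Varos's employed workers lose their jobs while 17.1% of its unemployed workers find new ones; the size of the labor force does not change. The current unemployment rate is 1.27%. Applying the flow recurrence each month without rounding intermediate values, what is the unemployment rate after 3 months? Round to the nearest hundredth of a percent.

Unemployment rate after three months ≈ 4.64%.

With a fixed labor force, u_{t+1} = u_t + s·(1−u_t) − f·u_t = u_t·(1−s−f) + s.
Here 1−s−f = 0.813 and s = 0.016.
u_1 = 0.012700 × 0.813 + 0.016 = 0.026325.
u_2 = 0.026325 × 0.813 + 0.016 = 0.037402.
u_3 = 0.037402 × 0.813 + 0.016 = 0.046408.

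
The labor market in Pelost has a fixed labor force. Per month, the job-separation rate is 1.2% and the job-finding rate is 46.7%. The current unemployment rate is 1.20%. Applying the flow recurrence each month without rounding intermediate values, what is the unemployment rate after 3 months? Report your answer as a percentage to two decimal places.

With a fixed labor force, u_{t+1} = u_t + s·(1−u_t) − f·u_t = u_t·(1−s−f) + s.
Here 1−s−f = 0.521 and s = 0.012.
u_1 = 0.012000 × 0.521 + 0.012 = 0.018252.
u_2 = 0.018252 × 0.521 + 0.012 = 0.021509.
u_3 = 0.021509 × 0.521 + 0.012 = 0.023206.

Unemployment rate after three months ≈ 2.32%.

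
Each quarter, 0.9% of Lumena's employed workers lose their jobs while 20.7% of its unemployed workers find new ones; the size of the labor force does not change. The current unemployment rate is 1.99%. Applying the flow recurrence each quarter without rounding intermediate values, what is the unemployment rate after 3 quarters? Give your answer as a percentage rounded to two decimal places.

Unemployment rate after three quarters ≈ 3.12%.

With a fixed labor force, u_{t+1} = u_t + s·(1−u_t) − f·u_t = u_t·(1−s−f) + s.
Here 1−s−f = 0.784 and s = 0.009.
u_1 = 0.019900 × 0.784 + 0.009 = 0.024602.
u_2 = 0.024602 × 0.784 + 0.009 = 0.028288.
u_3 = 0.028288 × 0.784 + 0.009 = 0.031178.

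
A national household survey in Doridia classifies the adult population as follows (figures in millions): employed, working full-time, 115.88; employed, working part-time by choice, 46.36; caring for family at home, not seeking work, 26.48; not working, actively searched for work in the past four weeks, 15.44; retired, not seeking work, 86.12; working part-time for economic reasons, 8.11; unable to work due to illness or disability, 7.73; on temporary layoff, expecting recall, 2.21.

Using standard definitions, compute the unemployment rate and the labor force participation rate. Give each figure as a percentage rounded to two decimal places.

Employed = 115.88 + 46.36 + 8.11 = 170.35 million (anyone who worked, including part-time for economic reasons, counts as employed).
Unemployed = 15.44 + 2.21 = 17.65 million (jobless and actively searching, or on temporary layoff).
Labor force = 170.35 + 17.65 = 188.00 million.
Not in labor force = 26.48 + 86.12 + 7.73 = 120.33 million (those not working and not actively searching are outside the labor force).
Civilian working-age population = 188.00 + 120.33 = 308.33 million.
Unemployment rate = 17.65 / 188.00 = 9.39%.
Labor force participation rate = 188.00 / 308.33 = 60.97%.

Unemployment rate ≈ 9.39%; labor force participation rate ≈ 60.97%.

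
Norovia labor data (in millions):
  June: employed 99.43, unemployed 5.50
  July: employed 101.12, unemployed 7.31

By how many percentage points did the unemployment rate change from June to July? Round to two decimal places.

The unemployment rate changed by +1.50 percentage points.

June: labor force = 99.43 + 5.50 = 104.93; u = 5.50/104.93 = 5.24%.
July: labor force = 101.12 + 7.31 = 108.43; u = 7.31/108.43 = 6.74%.
Change = 6.74% − 5.24% = +1.50 pp.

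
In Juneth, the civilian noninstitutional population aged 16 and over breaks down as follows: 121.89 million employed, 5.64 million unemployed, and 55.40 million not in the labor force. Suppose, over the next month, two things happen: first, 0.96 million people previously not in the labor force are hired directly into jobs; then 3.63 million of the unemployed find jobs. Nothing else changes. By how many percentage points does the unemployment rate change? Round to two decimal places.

Initially, labor force = 121.89 + 5.64 = 127.53 million, so u = 5.64/127.53 = 4.42%.
After the first change, employed and labor force both rise by 0.96; unemployed unchanged → E = 122.85, U = 5.64, labor force = 128.49 million.
After the second change, unemployed falls and employed rises by 3.63; labor force unchanged → E = 126.48, U = 2.01, labor force = 128.49 million.
New unemployment rate = 2.01 / 128.49 = 1.56%.
Change = 1.56% − 4.42% = −2.86 percentage points.

The unemployment rate changes by −2.86 percentage points.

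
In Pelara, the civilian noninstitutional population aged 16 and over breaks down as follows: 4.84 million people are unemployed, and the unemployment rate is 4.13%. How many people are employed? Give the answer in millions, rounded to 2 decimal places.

Labor force = U / u = 4.84 / 0.0413 ≈ 117.19 million.
Employed = labor force − unemployed = 117.19 − 4.84 = 112.35 million.

About 112.35 million are employed.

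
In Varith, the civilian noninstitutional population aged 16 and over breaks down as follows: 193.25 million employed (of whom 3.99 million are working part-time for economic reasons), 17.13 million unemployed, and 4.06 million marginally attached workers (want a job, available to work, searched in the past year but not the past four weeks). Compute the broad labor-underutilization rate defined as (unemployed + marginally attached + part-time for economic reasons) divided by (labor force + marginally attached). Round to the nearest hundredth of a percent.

Broad underutilization rate ≈ 11.74%.

Labor force = 193.25 + 17.13 = 210.38 million.
Numerator = 17.13 + 4.06 + 3.99 = 25.18 million.
Denominator = 210.38 + 4.06 = 214.44 million.
Broad rate = 25.18 / 214.44 = 11.74%.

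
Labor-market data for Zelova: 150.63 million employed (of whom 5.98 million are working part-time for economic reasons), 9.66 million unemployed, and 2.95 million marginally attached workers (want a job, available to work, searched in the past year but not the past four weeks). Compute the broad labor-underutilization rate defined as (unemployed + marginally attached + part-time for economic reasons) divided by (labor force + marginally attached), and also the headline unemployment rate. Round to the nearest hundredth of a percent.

Broad underutilization rate ≈ 11.39%; headline unemployment rate ≈ 6.03%.

Labor force = 150.63 + 9.66 = 160.29 million.
Numerator = 9.66 + 2.95 + 5.98 = 18.59 million.
Denominator = 160.29 + 2.95 = 163.24 million.
Broad rate = 18.59 / 163.24 = 11.39%.
Headline unemployment rate = 9.66 / 160.29 = 6.03%.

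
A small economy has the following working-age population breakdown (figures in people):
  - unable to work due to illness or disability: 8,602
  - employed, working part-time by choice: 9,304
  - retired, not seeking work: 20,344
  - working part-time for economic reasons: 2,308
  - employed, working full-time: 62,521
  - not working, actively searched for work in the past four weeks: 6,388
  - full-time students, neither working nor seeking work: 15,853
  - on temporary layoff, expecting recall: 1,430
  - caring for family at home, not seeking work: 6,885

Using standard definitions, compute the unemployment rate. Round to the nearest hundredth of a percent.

Employed = 9,304 + 2,308 + 62,521 = 74,133 (anyone who worked, including part-time for economic reasons, counts as employed).
Unemployed = 6,388 + 1,430 = 7,818 (jobless and actively searching, or on temporary layoff).
Labor force = 74,133 + 7,818 = 81,951.
Unemployment rate = 7,818 / 81,951 = 9.54%.

Unemployment rate ≈ 9.54%.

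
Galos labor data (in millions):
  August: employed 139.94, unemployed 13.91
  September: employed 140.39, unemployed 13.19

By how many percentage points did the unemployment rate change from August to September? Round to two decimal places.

The unemployment rate changed by −0.45 percentage points.

August: labor force = 139.94 + 13.91 = 153.85; u = 13.91/153.85 = 9.04%.
September: labor force = 140.39 + 13.19 = 153.58; u = 13.19/153.58 = 8.59%.
Change = 8.59% − 9.04% = −0.45 pp.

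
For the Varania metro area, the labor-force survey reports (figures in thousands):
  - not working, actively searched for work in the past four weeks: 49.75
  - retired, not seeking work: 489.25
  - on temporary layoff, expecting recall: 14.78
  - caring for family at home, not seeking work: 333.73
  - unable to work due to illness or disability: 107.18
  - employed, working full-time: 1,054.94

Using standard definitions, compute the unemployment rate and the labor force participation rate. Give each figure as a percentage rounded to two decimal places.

Employed = 1,054.94 thousand.
Unemployed = 49.75 + 14.78 = 64.53 thousand (jobless and actively searching, or on temporary layoff).
Labor force = 1,054.94 + 64.53 = 1,119.47 thousand.
Not in labor force = 489.25 + 333.73 + 107.18 = 930.16 thousand (those not working and not actively searching are outside the labor force).
Civilian working-age population = 1,119.47 + 930.16 = 2,049.63 thousand.
Unemployment rate = 64.53 / 1,119.47 = 5.76%.
Labor force participation rate = 1,119.47 / 2,049.63 = 54.62%.

Unemployment rate ≈ 5.76%; labor force participation rate ≈ 54.62%.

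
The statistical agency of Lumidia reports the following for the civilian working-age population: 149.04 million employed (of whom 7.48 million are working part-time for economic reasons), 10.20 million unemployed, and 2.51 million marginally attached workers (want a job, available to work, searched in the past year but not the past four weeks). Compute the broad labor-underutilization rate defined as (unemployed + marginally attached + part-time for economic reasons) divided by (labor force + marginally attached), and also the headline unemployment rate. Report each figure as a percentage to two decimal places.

Labor force = 149.04 + 10.20 = 159.24 million.
Numerator = 10.20 + 2.51 + 7.48 = 20.19 million.
Denominator = 159.24 + 2.51 = 161.75 million.
Broad rate = 20.19 / 161.75 = 12.48%.
Headline unemployment rate = 10.20 / 159.24 = 6.41%.

Broad underutilization rate ≈ 12.48%; headline unemployment rate ≈ 6.41%.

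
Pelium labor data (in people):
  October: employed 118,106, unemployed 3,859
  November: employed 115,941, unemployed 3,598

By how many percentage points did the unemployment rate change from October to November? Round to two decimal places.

The unemployment rate changed by −0.15 percentage points.

October: labor force = 118,106 + 3,859 = 121,965; u = 3,859/121,965 = 3.16%.
November: labor force = 115,941 + 3,598 = 119,539; u = 3,598/119,539 = 3.01%.
Change = 3.01% − 3.16% = −0.15 pp.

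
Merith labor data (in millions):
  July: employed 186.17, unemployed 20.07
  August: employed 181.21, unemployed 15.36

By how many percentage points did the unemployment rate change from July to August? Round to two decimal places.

July: labor force = 186.17 + 20.07 = 206.24; u = 20.07/206.24 = 9.73%.
August: labor force = 181.21 + 15.36 = 196.57; u = 15.36/196.57 = 7.81%.
Change = 7.81% − 9.73% = −1.92 pp.

The unemployment rate changed by −1.92 percentage points.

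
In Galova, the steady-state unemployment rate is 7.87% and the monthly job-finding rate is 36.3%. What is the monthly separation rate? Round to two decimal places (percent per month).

Separation rate ≈ 3.10% per month.

From u* = s/(s+f): s = u·f/(1−u).
s = 0.0787 × 36.3 / (1 − 0.0787) = 2.8568 / 0.9213 ≈ 3.10% per month.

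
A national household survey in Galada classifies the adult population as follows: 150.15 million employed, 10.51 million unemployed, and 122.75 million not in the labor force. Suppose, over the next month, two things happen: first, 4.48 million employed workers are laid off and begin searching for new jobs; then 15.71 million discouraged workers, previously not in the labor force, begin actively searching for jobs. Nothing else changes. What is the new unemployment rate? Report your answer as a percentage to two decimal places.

New unemployment rate ≈ 17.41%.

Initially, labor force = 150.15 + 10.51 = 160.66 million, so u = 10.51/160.66 = 6.54%.
After the first change, employed falls and unemployed rises by 4.48; labor force unchanged → E = 145.67, U = 14.99, labor force = 160.66 million.
After the second change, unemployed and labor force both rise by 15.71 → E = 145.67, U = 30.70, labor force = 176.37 million.
New unemployment rate = 30.70 / 176.37 = 17.41%.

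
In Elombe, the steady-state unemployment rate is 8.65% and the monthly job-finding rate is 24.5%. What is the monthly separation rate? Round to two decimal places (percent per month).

From u* = s/(s+f): s = u·f/(1−u).
s = 0.0865 × 24.5 / (1 − 0.0865) = 2.1193 / 0.9135 ≈ 2.32% per month.

Separation rate ≈ 2.32% per month.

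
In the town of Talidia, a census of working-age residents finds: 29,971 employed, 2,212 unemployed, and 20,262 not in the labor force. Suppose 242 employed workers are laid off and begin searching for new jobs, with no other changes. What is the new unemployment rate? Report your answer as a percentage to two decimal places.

Initially, labor force = 29,971 + 2,212 = 32,183, so u = 2,212/32,183 = 6.87%.
After the change, employed falls and unemployed rises by 242; labor force unchanged → E = 29,729, U = 2,454, labor force = 32,183.
New unemployment rate = 2,454 / 32,183 = 7.63%.

New unemployment rate ≈ 7.63%.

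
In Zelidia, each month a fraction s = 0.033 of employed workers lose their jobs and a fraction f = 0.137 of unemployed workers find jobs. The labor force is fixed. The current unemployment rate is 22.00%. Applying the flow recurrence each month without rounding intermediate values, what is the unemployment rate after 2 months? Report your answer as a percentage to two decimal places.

With a fixed labor force, u_{t+1} = u_t + s·(1−u_t) − f·u_t = u_t·(1−s−f) + s.
Here 1−s−f = 0.830 and s = 0.033.
u_1 = 0.220000 × 0.830 + 0.033 = 0.215600.
u_2 = 0.215600 × 0.830 + 0.033 = 0.211948.

Unemployment rate after two months ≈ 21.19%.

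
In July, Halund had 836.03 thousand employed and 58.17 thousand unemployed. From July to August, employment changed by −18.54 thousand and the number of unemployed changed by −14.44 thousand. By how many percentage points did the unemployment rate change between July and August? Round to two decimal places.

The unemployment rate changed by −1.43 percentage points.

July: labor force = 836.03 + 58.17 = 894.20; u = 58.17/894.20 = 6.51%.
August: labor force = 817.49 + 43.73 = 861.22; u = 43.73/861.22 = 5.08%.
Change = 5.08% − 6.51% = −1.43 pp.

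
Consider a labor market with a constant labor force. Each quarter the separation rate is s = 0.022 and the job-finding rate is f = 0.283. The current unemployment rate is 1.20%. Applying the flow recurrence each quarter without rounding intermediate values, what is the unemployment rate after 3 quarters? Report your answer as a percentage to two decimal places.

Unemployment rate after three quarters ≈ 5.19%.

With a fixed labor force, u_{t+1} = u_t + s·(1−u_t) − f·u_t = u_t·(1−s−f) + s.
Here 1−s−f = 0.695 and s = 0.022.
u_1 = 0.012000 × 0.695 + 0.022 = 0.030340.
u_2 = 0.030340 × 0.695 + 0.022 = 0.043086.
u_3 = 0.043086 × 0.695 + 0.022 = 0.051945.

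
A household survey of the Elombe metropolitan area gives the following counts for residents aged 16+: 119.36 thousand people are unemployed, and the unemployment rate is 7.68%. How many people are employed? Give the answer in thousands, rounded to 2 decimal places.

About 1,434.81 thousand are employed.

Labor force = U / u = 119.36 / 0.0768 ≈ 1,554.17 thousand.
Employed = labor force − unemployed = 1,554.17 − 119.36 = 1,434.81 thousand.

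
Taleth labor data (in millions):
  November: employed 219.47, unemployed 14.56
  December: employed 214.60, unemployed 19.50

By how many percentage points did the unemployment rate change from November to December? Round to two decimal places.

November: labor force = 219.47 + 14.56 = 234.03; u = 14.56/234.03 = 6.22%.
December: labor force = 214.60 + 19.50 = 234.10; u = 19.50/234.10 = 8.33%.
Change = 8.33% − 6.22% = +2.11 pp.

The unemployment rate changed by +2.11 percentage points.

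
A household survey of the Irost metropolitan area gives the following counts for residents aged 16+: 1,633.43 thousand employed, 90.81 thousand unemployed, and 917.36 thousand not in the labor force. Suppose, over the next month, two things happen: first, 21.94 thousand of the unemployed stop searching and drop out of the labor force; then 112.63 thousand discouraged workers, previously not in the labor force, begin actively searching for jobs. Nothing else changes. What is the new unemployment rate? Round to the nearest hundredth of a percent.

New unemployment rate ≈ 10.00%.

Initially, labor force = 1,633.43 + 90.81 = 1,724.24 thousand, so u = 90.81/1,724.24 = 5.27%.
After the first change, unemployed and labor force both fall by 21.94 → E = 1,633.43, U = 68.87, labor force = 1,702.30 thousand.
After the second change, unemployed and labor force both rise by 112.63 → E = 1,633.43, U = 181.50, labor force = 1,814.93 thousand.
New unemployment rate = 181.50 / 1,814.93 = 10.00%.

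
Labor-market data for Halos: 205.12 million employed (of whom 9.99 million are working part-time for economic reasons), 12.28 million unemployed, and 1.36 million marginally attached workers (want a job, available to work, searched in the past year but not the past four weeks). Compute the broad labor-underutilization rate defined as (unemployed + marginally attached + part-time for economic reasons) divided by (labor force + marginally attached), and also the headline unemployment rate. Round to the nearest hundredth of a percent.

Labor force = 205.12 + 12.28 = 217.40 million.
Numerator = 12.28 + 1.36 + 9.99 = 23.63 million.
Denominator = 217.40 + 1.36 = 218.76 million.
Broad rate = 23.63 / 218.76 = 10.80%.
Headline unemployment rate = 12.28 / 217.40 = 5.65%.

Broad underutilization rate ≈ 10.80%; headline unemployment rate ≈ 5.65%.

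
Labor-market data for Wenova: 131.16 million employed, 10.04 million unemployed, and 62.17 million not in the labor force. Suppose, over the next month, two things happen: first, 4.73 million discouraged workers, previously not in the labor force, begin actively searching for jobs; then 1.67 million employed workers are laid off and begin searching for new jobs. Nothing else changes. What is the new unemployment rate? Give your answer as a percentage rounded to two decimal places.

New unemployment rate ≈ 11.27%.

Initially, labor force = 131.16 + 10.04 = 141.20 million, so u = 10.04/141.20 = 7.11%.
After the first change, unemployed and labor force both rise by 4.73 → E = 131.16, U = 14.77, labor force = 145.93 million.
After the second change, employed falls and unemployed rises by 1.67; labor force unchanged → E = 129.49, U = 16.44, labor force = 145.93 million.
New unemployment rate = 16.44 / 145.93 = 11.27%.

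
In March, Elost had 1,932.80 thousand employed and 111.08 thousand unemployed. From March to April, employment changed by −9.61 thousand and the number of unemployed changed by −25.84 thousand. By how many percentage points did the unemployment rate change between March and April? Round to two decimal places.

The unemployment rate changed by −1.19 percentage points.

March: labor force = 1,932.80 + 111.08 = 2,043.88; u = 111.08/2,043.88 = 5.43%.
April: labor force = 1,923.19 + 85.24 = 2,008.43; u = 85.24/2,008.43 = 4.24%.
Change = 4.24% − 5.43% = −1.19 pp.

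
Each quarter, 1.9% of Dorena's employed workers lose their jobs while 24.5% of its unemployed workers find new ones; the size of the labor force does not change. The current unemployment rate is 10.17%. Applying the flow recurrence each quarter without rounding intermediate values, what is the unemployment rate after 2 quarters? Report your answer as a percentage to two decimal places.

With a fixed labor force, u_{t+1} = u_t + s·(1−u_t) − f·u_t = u_t·(1−s−f) + s.
Here 1−s−f = 0.736 and s = 0.019.
u_1 = 0.101700 × 0.736 + 0.019 = 0.093851.
u_2 = 0.093851 × 0.736 + 0.019 = 0.088074.

Unemployment rate after two quarters ≈ 8.81%.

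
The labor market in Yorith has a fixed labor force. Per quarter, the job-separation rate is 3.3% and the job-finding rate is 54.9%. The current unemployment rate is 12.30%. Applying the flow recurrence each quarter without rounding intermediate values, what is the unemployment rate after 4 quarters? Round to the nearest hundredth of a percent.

Unemployment rate after four quarters ≈ 5.87%.

With a fixed labor force, u_{t+1} = u_t + s·(1−u_t) − f·u_t = u_t·(1−s−f) + s.
Here 1−s−f = 0.418 and s = 0.033.
u_1 = 0.123000 × 0.418 + 0.033 = 0.084414.
u_2 = 0.084414 × 0.418 + 0.033 = 0.068285.
u_3 = 0.068285 × 0.418 + 0.033 = 0.061543.
u_4 = 0.061543 × 0.418 + 0.033 = 0.058725.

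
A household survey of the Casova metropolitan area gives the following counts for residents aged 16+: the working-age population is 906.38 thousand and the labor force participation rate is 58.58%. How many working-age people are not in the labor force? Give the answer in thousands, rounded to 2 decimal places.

About 375.42 thousand are not in the labor force.

Share not in the labor force = 1 − 0.5858 = 0.4142.
Not in labor force = 0.4142 × 906.38 ≈ 375.42 thousand.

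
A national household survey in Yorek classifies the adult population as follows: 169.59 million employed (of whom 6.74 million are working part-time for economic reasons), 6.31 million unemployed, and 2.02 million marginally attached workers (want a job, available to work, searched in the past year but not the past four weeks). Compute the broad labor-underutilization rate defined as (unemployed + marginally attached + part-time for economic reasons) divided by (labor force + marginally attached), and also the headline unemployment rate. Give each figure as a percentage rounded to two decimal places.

Broad underutilization rate ≈ 8.47%; headline unemployment rate ≈ 3.59%.

Labor force = 169.59 + 6.31 = 175.90 million.
Numerator = 6.31 + 2.02 + 6.74 = 15.07 million.
Denominator = 175.90 + 2.02 = 177.92 million.
Broad rate = 15.07 / 177.92 = 8.47%.
Headline unemployment rate = 6.31 / 175.90 = 3.59%.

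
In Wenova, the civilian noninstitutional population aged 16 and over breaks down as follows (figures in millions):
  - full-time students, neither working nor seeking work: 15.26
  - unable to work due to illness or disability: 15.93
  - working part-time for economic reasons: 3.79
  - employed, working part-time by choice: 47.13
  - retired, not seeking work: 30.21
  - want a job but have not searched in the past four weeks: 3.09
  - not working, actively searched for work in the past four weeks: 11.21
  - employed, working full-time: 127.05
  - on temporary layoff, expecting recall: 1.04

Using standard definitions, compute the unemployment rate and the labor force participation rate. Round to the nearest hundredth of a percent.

Employed = 3.79 + 47.13 + 127.05 = 177.97 million (anyone who worked, including part-time for economic reasons, counts as employed).
Unemployed = 11.21 + 1.04 = 12.25 million (jobless and actively searching, or on temporary layoff).
Labor force = 177.97 + 12.25 = 190.22 million.
Not in labor force = 15.26 + 15.93 + 30.21 + 3.09 = 64.49 million (those not working and not actively searching are outside the labor force — including those who want a job but have given up searching).
Civilian working-age population = 190.22 + 64.49 = 254.71 million.
Unemployment rate = 12.25 / 190.22 = 6.44%.
Labor force participation rate = 190.22 / 254.71 = 74.68%.

Unemployment rate ≈ 6.44%; labor force participation rate ≈ 74.68%.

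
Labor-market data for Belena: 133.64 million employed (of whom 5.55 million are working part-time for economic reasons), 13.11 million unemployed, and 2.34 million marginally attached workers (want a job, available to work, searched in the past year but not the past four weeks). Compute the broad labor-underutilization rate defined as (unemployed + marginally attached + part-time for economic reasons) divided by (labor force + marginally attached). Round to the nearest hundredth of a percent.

Broad underutilization rate ≈ 14.09%.

Labor force = 133.64 + 13.11 = 146.75 million.
Numerator = 13.11 + 2.34 + 5.55 = 21.00 million.
Denominator = 146.75 + 2.34 = 149.09 million.
Broad rate = 21.00 / 149.09 = 14.09%.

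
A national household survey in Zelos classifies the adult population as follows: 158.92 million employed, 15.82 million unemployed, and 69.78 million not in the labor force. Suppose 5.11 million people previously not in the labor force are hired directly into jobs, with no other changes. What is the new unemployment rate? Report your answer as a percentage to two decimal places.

Initially, labor force = 158.92 + 15.82 = 174.74 million, so u = 15.82/174.74 = 9.05%.
After the change, employed and labor force both rise by 5.11; unemployed unchanged → E = 164.03, U = 15.82, labor force = 179.85 million.
New unemployment rate = 15.82 / 179.85 = 8.80%.

New unemployment rate ≈ 8.80%.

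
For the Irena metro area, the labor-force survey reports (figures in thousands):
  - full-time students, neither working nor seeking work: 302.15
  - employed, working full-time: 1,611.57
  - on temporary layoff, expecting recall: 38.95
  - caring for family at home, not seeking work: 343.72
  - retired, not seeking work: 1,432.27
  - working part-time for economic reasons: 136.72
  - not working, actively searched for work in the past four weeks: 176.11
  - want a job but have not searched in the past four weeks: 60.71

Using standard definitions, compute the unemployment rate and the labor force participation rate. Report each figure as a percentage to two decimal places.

Unemployment rate ≈ 10.95%; labor force participation rate ≈ 47.86%.

Employed = 1,611.57 + 136.72 = 1,748.29 thousand (anyone who worked, including part-time for economic reasons, counts as employed).
Unemployed = 38.95 + 176.11 = 215.06 thousand (jobless and actively searching, or on temporary layoff).
Labor force = 1,748.29 + 215.06 = 1,963.35 thousand.
Not in labor force = 302.15 + 343.72 + 1,432.27 + 60.71 = 2,138.85 thousand (those not working and not actively searching are outside the labor force — including those who want a job but have given up searching).
Civilian working-age population = 1,963.35 + 2,138.85 = 4,102.20 thousand.
Unemployment rate = 215.06 / 1,963.35 = 10.95%.
Labor force participation rate = 1,963.35 / 4,102.20 = 47.86%.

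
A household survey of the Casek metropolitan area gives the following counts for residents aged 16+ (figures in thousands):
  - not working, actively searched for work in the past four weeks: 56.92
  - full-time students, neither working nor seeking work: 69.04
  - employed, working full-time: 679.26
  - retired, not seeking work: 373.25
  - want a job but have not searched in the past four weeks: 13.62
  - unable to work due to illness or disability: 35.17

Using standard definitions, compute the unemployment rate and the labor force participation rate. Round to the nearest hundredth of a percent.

Unemployment rate ≈ 7.73%; labor force participation rate ≈ 59.99%.

Employed = 679.26 thousand.
Unemployed = 56.92 thousand.
Labor force = 679.26 + 56.92 = 736.18 thousand.
Not in labor force = 69.04 + 373.25 + 13.62 + 35.17 = 491.08 thousand (those not working and not actively searching are outside the labor force — including those who want a job but have given up searching).
Civilian working-age population = 736.18 + 491.08 = 1,227.26 thousand.
Unemployment rate = 56.92 / 736.18 = 7.73%.
Labor force participation rate = 736.18 / 1,227.26 = 59.99%.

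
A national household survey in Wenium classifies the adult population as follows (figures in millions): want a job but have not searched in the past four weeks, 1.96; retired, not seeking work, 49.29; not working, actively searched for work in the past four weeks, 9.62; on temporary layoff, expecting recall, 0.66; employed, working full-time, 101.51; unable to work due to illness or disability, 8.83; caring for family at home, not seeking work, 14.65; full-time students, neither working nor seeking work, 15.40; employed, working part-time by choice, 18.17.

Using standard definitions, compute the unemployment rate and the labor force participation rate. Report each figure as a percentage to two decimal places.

Employed = 101.51 + 18.17 = 119.68 million.
Unemployed = 9.62 + 0.66 = 10.28 million (jobless and actively searching, or on temporary layoff).
Labor force = 119.68 + 10.28 = 129.96 million.
Not in labor force = 1.96 + 49.29 + 8.83 + 14.65 + 15.40 = 90.13 million (those not working and not actively searching are outside the labor force — including those who want a job but have given up searching).
Civilian working-age population = 129.96 + 90.13 = 220.09 million.
Unemployment rate = 10.28 / 129.96 = 7.91%.
Labor force participation rate = 129.96 / 220.09 = 59.05%.

Unemployment rate ≈ 7.91%; labor force participation rate ≈ 59.05%.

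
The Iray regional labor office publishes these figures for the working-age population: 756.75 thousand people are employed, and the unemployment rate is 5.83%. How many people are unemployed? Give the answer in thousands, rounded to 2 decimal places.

Let U be the number unemployed. The labor force is E + U, and U/(E+U) = 0.0583.
So U = 0.0583 × 756.75 / (1 − 0.0583) = 44.1185 / 0.9417 ≈ 46.85 thousand.

About 46.85 thousand are unemployed.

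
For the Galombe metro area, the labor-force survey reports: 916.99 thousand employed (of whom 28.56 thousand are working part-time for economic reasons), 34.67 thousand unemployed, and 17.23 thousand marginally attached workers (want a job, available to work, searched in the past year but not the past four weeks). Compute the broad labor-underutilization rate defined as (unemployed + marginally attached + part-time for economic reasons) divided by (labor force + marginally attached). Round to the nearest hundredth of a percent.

Labor force = 916.99 + 34.67 = 951.66 thousand.
Numerator = 34.67 + 17.23 + 28.56 = 80.46 thousand.
Denominator = 951.66 + 17.23 = 968.89 thousand.
Broad rate = 80.46 / 968.89 = 8.30%.

Broad underutilization rate ≈ 8.30%.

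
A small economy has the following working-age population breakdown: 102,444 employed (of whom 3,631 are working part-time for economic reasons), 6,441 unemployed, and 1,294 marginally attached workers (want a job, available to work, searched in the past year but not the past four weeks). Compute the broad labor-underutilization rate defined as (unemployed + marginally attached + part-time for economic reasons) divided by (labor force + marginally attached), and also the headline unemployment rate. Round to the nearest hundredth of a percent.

Broad underutilization rate ≈ 10.32%; headline unemployment rate ≈ 5.92%.

Labor force = 102,444 + 6,441 = 108,885.
Numerator = 6,441 + 1,294 + 3,631 = 11,366.
Denominator = 108,885 + 1,294 = 110,179.
Broad rate = 11,366 / 110,179 = 10.32%.
Headline unemployment rate = 6,441 / 108,885 = 5.92%.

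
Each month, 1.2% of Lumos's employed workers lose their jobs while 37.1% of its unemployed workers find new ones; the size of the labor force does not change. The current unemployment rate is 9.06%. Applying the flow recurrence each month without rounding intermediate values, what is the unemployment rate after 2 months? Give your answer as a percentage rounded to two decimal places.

With a fixed labor force, u_{t+1} = u_t + s·(1−u_t) − f·u_t = u_t·(1−s−f) + s.
Here 1−s−f = 0.617 and s = 0.012.
u_1 = 0.090600 × 0.617 + 0.012 = 0.067900.
u_2 = 0.067900 × 0.617 + 0.012 = 0.053894.

Unemployment rate after two months ≈ 5.39%.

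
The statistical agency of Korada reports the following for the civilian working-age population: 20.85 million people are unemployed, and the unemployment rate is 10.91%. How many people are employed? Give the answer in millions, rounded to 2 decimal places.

About 170.26 million are employed.

Labor force = U / u = 20.85 / 0.1091 ≈ 191.11 million.
Employed = labor force − unemployed = 191.11 − 20.85 = 170.26 million.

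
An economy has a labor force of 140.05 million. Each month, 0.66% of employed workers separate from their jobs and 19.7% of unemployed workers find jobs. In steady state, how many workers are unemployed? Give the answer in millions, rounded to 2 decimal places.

Steady-state unemployment rate u* = s/(s+f) = 0.66/(0.66+19.7) = 0.032417.
Unemployed = u* × labor force = 0.032417 × 140.05 ≈ 4.54 million.

About 4.54 million are unemployed in steady state.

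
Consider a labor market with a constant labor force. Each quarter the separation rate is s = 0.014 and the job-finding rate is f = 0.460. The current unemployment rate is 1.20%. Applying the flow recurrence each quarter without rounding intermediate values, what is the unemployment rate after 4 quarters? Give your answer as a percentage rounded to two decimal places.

With a fixed labor force, u_{t+1} = u_t + s·(1−u_t) − f·u_t = u_t·(1−s−f) + s.
Here 1−s−f = 0.526 and s = 0.014.
u_1 = 0.012000 × 0.526 + 0.014 = 0.020312.
u_2 = 0.020312 × 0.526 + 0.014 = 0.024684.
u_3 = 0.024684 × 0.526 + 0.014 = 0.026984.
u_4 = 0.026984 × 0.526 + 0.014 = 0.028194.

Unemployment rate after four quarters ≈ 2.82%.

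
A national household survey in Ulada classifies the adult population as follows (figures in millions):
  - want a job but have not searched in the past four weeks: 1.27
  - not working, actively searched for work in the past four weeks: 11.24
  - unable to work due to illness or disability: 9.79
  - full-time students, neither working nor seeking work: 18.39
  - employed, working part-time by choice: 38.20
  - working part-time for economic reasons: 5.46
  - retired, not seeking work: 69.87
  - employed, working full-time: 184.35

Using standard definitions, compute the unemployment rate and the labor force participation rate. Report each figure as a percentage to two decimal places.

Unemployment rate ≈ 4.70%; labor force participation rate ≈ 70.66%.

Employed = 38.20 + 5.46 + 184.35 = 228.01 million (anyone who worked, including part-time for economic reasons, counts as employed).
Unemployed = 11.24 million.
Labor force = 228.01 + 11.24 = 239.25 million.
Not in labor force = 1.27 + 9.79 + 18.39 + 69.87 = 99.32 million (those not working and not actively searching are outside the labor force — including those who want a job but have given up searching).
Civilian working-age population = 239.25 + 99.32 = 338.57 million.
Unemployment rate = 11.24 / 239.25 = 4.70%.
Labor force participation rate = 239.25 / 338.57 = 70.66%.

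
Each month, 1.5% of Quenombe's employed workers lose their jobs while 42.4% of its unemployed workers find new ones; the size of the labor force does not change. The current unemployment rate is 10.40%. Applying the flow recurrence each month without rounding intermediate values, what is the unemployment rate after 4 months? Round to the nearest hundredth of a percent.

Unemployment rate after four months ≈ 4.11%.

With a fixed labor force, u_{t+1} = u_t + s·(1−u_t) − f·u_t = u_t·(1−s−f) + s.
Here 1−s−f = 0.561 and s = 0.015.
u_1 = 0.104000 × 0.561 + 0.015 = 0.073344.
u_2 = 0.073344 × 0.561 + 0.015 = 0.056146.
u_3 = 0.056146 × 0.561 + 0.015 = 0.046498.
u_4 = 0.046498 × 0.561 + 0.015 = 0.041085.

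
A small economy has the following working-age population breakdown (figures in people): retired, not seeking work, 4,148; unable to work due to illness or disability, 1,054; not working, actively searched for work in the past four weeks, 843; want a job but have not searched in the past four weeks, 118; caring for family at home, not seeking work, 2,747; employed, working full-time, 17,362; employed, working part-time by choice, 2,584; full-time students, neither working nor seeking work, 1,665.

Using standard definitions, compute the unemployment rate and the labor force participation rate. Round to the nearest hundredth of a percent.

Employed = 17,362 + 2,584 = 19,946.
Unemployed = 843.
Labor force = 19,946 + 843 = 20,789.
Not in labor force = 4,148 + 1,054 + 118 + 2,747 + 1,665 = 9,732 (those not working and not actively searching are outside the labor force — including those who want a job but have given up searching).
Civilian working-age population = 20,789 + 9,732 = 30,521.
Unemployment rate = 843 / 20,789 = 4.06%.
Labor force participation rate = 20,789 / 30,521 = 68.11%.

Unemployment rate ≈ 4.06%; labor force participation rate ≈ 68.11%.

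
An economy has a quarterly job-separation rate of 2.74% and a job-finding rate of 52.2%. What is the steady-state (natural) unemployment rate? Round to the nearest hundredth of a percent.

Steady-state unemployment rate ≈ 4.99%.

At steady state the flows balance: s·E = f·U, so U/(E+U) = s/(s+f).
u* = 2.74 / (2.74 + 52.2) = 2.74 / 54.94 = 4.99%.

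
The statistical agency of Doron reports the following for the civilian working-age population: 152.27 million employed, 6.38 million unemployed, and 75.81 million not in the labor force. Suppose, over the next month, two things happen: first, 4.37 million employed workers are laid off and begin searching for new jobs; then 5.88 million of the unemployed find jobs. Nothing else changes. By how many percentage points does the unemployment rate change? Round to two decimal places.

Initially, labor force = 152.27 + 6.38 = 158.65 million, so u = 6.38/158.65 = 4.02%.
After the first change, employed falls and unemployed rises by 4.37; labor force unchanged → E = 147.90, U = 10.75, labor force = 158.65 million.
After the second change, unemployed falls and employed rises by 5.88; labor force unchanged → E = 153.78, U = 4.87, labor force = 158.65 million.
New unemployment rate = 4.87 / 158.65 = 3.07%.
Change = 3.07% − 4.02% = −0.95 percentage points.

The unemployment rate changes by −0.95 percentage points.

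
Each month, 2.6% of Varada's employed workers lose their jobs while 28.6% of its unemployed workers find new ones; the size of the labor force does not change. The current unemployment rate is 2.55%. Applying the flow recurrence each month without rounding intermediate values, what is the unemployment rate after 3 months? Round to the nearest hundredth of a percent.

With a fixed labor force, u_{t+1} = u_t + s·(1−u_t) − f·u_t = u_t·(1−s−f) + s.
Here 1−s−f = 0.688 and s = 0.026.
u_1 = 0.025500 × 0.688 + 0.026 = 0.043544.
u_2 = 0.043544 × 0.688 + 0.026 = 0.055958.
u_3 = 0.055958 × 0.688 + 0.026 = 0.064499.

Unemployment rate after three months ≈ 6.45%.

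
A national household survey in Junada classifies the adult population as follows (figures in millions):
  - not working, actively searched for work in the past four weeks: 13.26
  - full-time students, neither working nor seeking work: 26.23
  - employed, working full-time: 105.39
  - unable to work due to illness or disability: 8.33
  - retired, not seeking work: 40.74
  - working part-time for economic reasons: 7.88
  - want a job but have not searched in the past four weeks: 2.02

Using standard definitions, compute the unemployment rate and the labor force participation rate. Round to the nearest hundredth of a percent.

Unemployment rate ≈ 10.48%; labor force participation rate ≈ 62.07%.

Employed = 105.39 + 7.88 = 113.27 million (anyone who worked, including part-time for economic reasons, counts as employed).
Unemployed = 13.26 million.
Labor force = 113.27 + 13.26 = 126.53 million.
Not in labor force = 26.23 + 8.33 + 40.74 + 2.02 = 77.32 million (those not working and not actively searching are outside the labor force — including those who want a job but have given up searching).
Civilian working-age population = 126.53 + 77.32 = 203.85 million.
Unemployment rate = 13.26 / 126.53 = 10.48%.
Labor force participation rate = 126.53 / 203.85 = 62.07%.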